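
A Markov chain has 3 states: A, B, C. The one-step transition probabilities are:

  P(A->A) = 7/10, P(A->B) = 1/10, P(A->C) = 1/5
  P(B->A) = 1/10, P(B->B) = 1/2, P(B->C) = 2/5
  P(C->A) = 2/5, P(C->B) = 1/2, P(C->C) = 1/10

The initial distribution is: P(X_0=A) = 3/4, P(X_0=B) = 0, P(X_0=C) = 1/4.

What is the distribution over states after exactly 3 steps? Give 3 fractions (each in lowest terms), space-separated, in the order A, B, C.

Propagating the distribution step by step (d_{t+1} = d_t * P):
d_0 = (A=3/4, B=0, C=1/4)
  d_1[A] = 3/4*7/10 + 0*1/10 + 1/4*2/5 = 5/8
  d_1[B] = 3/4*1/10 + 0*1/2 + 1/4*1/2 = 1/5
  d_1[C] = 3/4*1/5 + 0*2/5 + 1/4*1/10 = 7/40
d_1 = (A=5/8, B=1/5, C=7/40)
  d_2[A] = 5/8*7/10 + 1/5*1/10 + 7/40*2/5 = 211/400
  d_2[B] = 5/8*1/10 + 1/5*1/2 + 7/40*1/2 = 1/4
  d_2[C] = 5/8*1/5 + 1/5*2/5 + 7/40*1/10 = 89/400
d_2 = (A=211/400, B=1/4, C=89/400)
  d_3[A] = 211/400*7/10 + 1/4*1/10 + 89/400*2/5 = 1933/4000
  d_3[B] = 211/400*1/10 + 1/4*1/2 + 89/400*1/2 = 289/1000
  d_3[C] = 211/400*1/5 + 1/4*2/5 + 89/400*1/10 = 911/4000
d_3 = (A=1933/4000, B=289/1000, C=911/4000)

Answer: 1933/4000 289/1000 911/4000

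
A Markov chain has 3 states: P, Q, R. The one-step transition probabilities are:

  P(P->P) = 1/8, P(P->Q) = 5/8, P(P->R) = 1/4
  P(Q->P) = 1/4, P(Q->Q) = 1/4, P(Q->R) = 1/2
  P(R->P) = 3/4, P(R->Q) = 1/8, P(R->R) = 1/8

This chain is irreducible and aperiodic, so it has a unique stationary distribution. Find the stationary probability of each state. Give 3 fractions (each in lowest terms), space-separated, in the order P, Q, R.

The stationary distribution satisfies pi = pi * P, i.e.:
  pi_P = 1/8*pi_P + 1/4*pi_Q + 3/4*pi_R
  pi_Q = 5/8*pi_P + 1/4*pi_Q + 1/8*pi_R
  pi_R = 1/4*pi_P + 1/2*pi_Q + 1/8*pi_R
with normalization: pi_P + pi_Q + pi_R = 1.

Using the first 2 balance equations plus normalization, the linear system A*pi = b is:
  [-7/8, 1/4, 3/4] . pi = 0
  [5/8, -3/4, 1/8] . pi = 0
  [1, 1, 1] . pi = 1

Solving yields:
  pi_P = 38/107
  pi_Q = 37/107
  pi_R = 32/107

Verification (pi * P):
  38/107*1/8 + 37/107*1/4 + 32/107*3/4 = 38/107 = pi_P  (ok)
  38/107*5/8 + 37/107*1/4 + 32/107*1/8 = 37/107 = pi_Q  (ok)
  38/107*1/4 + 37/107*1/2 + 32/107*1/8 = 32/107 = pi_R  (ok)

Answer: 38/107 37/107 32/107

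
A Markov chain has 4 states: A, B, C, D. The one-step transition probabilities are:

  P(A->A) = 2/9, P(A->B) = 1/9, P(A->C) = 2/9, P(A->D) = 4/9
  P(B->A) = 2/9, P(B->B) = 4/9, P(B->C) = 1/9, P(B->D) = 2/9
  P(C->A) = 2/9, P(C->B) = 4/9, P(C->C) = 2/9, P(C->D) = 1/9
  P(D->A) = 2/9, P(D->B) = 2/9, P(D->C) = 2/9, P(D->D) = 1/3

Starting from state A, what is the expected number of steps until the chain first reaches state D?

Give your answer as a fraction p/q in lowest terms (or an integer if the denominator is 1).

Let h_i = expected steps to first reach D from state i.
Boundary: h_D = 0.
First-step equations for the other states:
  h_A = 1 + 2/9*h_A + 1/9*h_B + 2/9*h_C + 4/9*h_D
  h_B = 1 + 2/9*h_A + 4/9*h_B + 1/9*h_C + 2/9*h_D
  h_C = 1 + 2/9*h_A + 4/9*h_B + 2/9*h_C + 1/9*h_D

Substituting h_D = 0 and rearranging gives the linear system (I - Q) h = 1:
  [7/9, -1/9, -2/9] . (h_A, h_B, h_C) = 1
  [-2/9, 5/9, -1/9] . (h_A, h_B, h_C) = 1
  [-2/9, -4/9, 7/9] . (h_A, h_B, h_C) = 1

Solving yields:
  h_A = 171/55
  h_B = 216/55
  h_C = 243/55

Starting state is A, so the expected hitting time is h_A = 171/55.

Answer: 171/55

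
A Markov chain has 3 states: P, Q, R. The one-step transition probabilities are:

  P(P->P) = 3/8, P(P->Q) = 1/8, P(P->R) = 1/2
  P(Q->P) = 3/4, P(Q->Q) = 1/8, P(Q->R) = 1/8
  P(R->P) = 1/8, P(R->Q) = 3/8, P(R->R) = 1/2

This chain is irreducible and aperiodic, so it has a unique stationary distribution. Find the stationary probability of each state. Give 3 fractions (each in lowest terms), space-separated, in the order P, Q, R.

Answer: 5/14 8/35 29/70

Derivation:
The stationary distribution satisfies pi = pi * P, i.e.:
  pi_P = 3/8*pi_P + 3/4*pi_Q + 1/8*pi_R
  pi_Q = 1/8*pi_P + 1/8*pi_Q + 3/8*pi_R
  pi_R = 1/2*pi_P + 1/8*pi_Q + 1/2*pi_R
with normalization: pi_P + pi_Q + pi_R = 1.

Using the first 2 balance equations plus normalization, the linear system A*pi = b is:
  [-5/8, 3/4, 1/8] . pi = 0
  [1/8, -7/8, 3/8] . pi = 0
  [1, 1, 1] . pi = 1

Solving yields:
  pi_P = 5/14
  pi_Q = 8/35
  pi_R = 29/70

Verification (pi * P):
  5/14*3/8 + 8/35*3/4 + 29/70*1/8 = 5/14 = pi_P  (ok)
  5/14*1/8 + 8/35*1/8 + 29/70*3/8 = 8/35 = pi_Q  (ok)
  5/14*1/2 + 8/35*1/8 + 29/70*1/2 = 29/70 = pi_R  (ok)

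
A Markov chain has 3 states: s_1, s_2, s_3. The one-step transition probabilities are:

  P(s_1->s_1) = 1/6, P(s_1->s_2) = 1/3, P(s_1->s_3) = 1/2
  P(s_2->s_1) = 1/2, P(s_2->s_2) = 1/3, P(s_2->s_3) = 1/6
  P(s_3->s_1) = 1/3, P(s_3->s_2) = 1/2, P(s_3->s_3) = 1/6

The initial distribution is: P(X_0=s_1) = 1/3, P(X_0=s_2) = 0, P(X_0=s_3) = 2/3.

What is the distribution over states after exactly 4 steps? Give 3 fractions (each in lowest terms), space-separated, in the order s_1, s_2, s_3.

Answer: 661/1944 247/648 271/972

Derivation:
Propagating the distribution step by step (d_{t+1} = d_t * P):
d_0 = (s_1=1/3, s_2=0, s_3=2/3)
  d_1[s_1] = 1/3*1/6 + 0*1/2 + 2/3*1/3 = 5/18
  d_1[s_2] = 1/3*1/3 + 0*1/3 + 2/3*1/2 = 4/9
  d_1[s_3] = 1/3*1/2 + 0*1/6 + 2/3*1/6 = 5/18
d_1 = (s_1=5/18, s_2=4/9, s_3=5/18)
  d_2[s_1] = 5/18*1/6 + 4/9*1/2 + 5/18*1/3 = 13/36
  d_2[s_2] = 5/18*1/3 + 4/9*1/3 + 5/18*1/2 = 41/108
  d_2[s_3] = 5/18*1/2 + 4/9*1/6 + 5/18*1/6 = 7/27
d_2 = (s_1=13/36, s_2=41/108, s_3=7/27)
  d_3[s_1] = 13/36*1/6 + 41/108*1/2 + 7/27*1/3 = 109/324
  d_3[s_2] = 13/36*1/3 + 41/108*1/3 + 7/27*1/2 = 61/162
  d_3[s_3] = 13/36*1/2 + 41/108*1/6 + 7/27*1/6 = 31/108
d_3 = (s_1=109/324, s_2=61/162, s_3=31/108)
  d_4[s_1] = 109/324*1/6 + 61/162*1/2 + 31/108*1/3 = 661/1944
  d_4[s_2] = 109/324*1/3 + 61/162*1/3 + 31/108*1/2 = 247/648
  d_4[s_3] = 109/324*1/2 + 61/162*1/6 + 31/108*1/6 = 271/972
d_4 = (s_1=661/1944, s_2=247/648, s_3=271/972)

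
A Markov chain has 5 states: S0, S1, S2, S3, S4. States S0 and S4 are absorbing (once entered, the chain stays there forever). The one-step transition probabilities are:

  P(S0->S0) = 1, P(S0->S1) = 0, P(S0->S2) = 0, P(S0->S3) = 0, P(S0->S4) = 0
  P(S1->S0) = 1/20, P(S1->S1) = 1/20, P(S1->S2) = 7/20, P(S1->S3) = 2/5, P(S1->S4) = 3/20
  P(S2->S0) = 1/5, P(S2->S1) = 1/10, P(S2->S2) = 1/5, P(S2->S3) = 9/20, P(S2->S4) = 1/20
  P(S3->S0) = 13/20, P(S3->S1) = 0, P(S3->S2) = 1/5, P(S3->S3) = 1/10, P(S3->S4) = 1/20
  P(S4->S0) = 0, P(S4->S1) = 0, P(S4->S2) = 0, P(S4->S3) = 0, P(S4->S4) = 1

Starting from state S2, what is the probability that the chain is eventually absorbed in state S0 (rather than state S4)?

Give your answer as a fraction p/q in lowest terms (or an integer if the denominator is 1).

Answer: 295/344

Derivation:
Let a_i = P(absorbed in S0 | start in state i).
Boundary conditions: a_S0 = 1, a_S4 = 0.
For each transient state i, a_i = sum_j P(i->j) * a_j:
  a_S1 = 1/20*a_S0 + 1/20*a_S1 + 7/20*a_S2 + 2/5*a_S3 + 3/20*a_S4
  a_S2 = 1/5*a_S0 + 1/10*a_S1 + 1/5*a_S2 + 9/20*a_S3 + 1/20*a_S4
  a_S3 = 13/20*a_S0 + 0*a_S1 + 1/5*a_S2 + 1/10*a_S3 + 1/20*a_S4

Substituting a_S0 = 1 and a_S4 = 0, rearrange to (I - Q) a = r where r[i] = P(i -> S0):
  [19/20, -7/20, -2/5] . (a_S1, a_S2, a_S3) = 1/20
  [-1/10, 4/5, -9/20] . (a_S1, a_S2, a_S3) = 1/5
  [0, -1/5, 9/10] . (a_S1, a_S2, a_S3) = 13/20

Solving yields:
  a_S1 = 259/344
  a_S2 = 295/344
  a_S3 = 157/172

Starting state is S2, so the absorption probability is a_S2 = 295/344.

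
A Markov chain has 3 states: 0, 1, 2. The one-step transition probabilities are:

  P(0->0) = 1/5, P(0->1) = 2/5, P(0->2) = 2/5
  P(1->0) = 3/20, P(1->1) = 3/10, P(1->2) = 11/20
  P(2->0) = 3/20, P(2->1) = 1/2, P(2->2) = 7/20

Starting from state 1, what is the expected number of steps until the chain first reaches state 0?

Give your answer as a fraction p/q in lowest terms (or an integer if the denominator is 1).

Let h_i = expected steps to first reach 0 from state i.
Boundary: h_0 = 0.
First-step equations for the other states:
  h_1 = 1 + 3/20*h_0 + 3/10*h_1 + 11/20*h_2
  h_2 = 1 + 3/20*h_0 + 1/2*h_1 + 7/20*h_2

Substituting h_0 = 0 and rearranging gives the linear system (I - Q) h = 1:
  [7/10, -11/20] . (h_1, h_2) = 1
  [-1/2, 13/20] . (h_1, h_2) = 1

Solving yields:
  h_1 = 20/3
  h_2 = 20/3

Starting state is 1, so the expected hitting time is h_1 = 20/3.

Answer: 20/3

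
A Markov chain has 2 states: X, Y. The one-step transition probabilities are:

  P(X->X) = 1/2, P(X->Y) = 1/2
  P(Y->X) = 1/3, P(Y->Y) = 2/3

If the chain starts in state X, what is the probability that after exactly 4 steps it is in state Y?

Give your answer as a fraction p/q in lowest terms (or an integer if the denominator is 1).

Answer: 259/432

Derivation:
Computing P^4 by repeated multiplication:
P^1 =
  X: [1/2, 1/2]
  Y: [1/3, 2/3]
P^2 =
  X: [5/12, 7/12]
  Y: [7/18, 11/18]
P^3 =
  X: [29/72, 43/72]
  Y: [43/108, 65/108]
P^4 =
  X: [173/432, 259/432]
  Y: [259/648, 389/648]

(P^4)[X -> Y] = 259/432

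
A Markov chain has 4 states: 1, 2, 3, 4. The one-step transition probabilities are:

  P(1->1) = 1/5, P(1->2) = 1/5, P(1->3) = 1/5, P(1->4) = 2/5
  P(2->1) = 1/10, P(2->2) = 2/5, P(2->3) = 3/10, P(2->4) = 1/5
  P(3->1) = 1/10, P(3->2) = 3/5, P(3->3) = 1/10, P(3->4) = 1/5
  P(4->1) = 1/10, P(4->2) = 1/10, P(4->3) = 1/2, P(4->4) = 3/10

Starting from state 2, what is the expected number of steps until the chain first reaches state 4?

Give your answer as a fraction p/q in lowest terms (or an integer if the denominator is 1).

Let h_i = expected steps to first reach 4 from state i.
Boundary: h_4 = 0.
First-step equations for the other states:
  h_1 = 1 + 1/5*h_1 + 1/5*h_2 + 1/5*h_3 + 2/5*h_4
  h_2 = 1 + 1/10*h_1 + 2/5*h_2 + 3/10*h_3 + 1/5*h_4
  h_3 = 1 + 1/10*h_1 + 3/5*h_2 + 1/10*h_3 + 1/5*h_4

Substituting h_4 = 0 and rearranging gives the linear system (I - Q) h = 1:
  [4/5, -1/5, -1/5] . (h_1, h_2, h_3) = 1
  [-1/10, 3/5, -3/10] . (h_1, h_2, h_3) = 1
  [-1/10, -3/5, 9/10] . (h_1, h_2, h_3) = 1

Solving yields:
  h_1 = 7/2
  h_2 = 9/2
  h_3 = 9/2

Starting state is 2, so the expected hitting time is h_2 = 9/2.

Answer: 9/2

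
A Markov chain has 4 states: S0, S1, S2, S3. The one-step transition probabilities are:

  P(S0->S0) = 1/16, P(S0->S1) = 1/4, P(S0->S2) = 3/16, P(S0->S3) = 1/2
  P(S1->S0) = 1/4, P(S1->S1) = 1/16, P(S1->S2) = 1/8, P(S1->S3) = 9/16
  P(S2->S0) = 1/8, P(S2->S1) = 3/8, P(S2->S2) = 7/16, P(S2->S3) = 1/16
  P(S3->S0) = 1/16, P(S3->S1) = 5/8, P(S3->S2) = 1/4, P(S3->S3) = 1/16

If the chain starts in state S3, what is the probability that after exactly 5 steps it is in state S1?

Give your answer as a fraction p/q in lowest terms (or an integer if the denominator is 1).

Answer: 88985/262144

Derivation:
Computing P^5 by repeated multiplication:
P^1 =
  S0: [1/16, 1/4, 3/16, 1/2]
  S1: [1/4, 1/16, 1/8, 9/16]
  S2: [1/8, 3/8, 7/16, 1/16]
  S3: [1/16, 5/8, 1/4, 1/16]
P^2 =
  S0: [31/256, 53/128, 1/4, 55/256]
  S1: [21/256, 119/256, 1/4, 13/64]
  S2: [41/256, 33/128, 71/256, 39/128]
  S3: [25/128, 3/16, 55/256, 103/256]
P^3 =
  S0: [319/2048, 291/1024, 973/4096, 1321/4096]
  S1: [677/4096, 1107/4096, 957/4096, 1355/4096]
  S2: [525/4096, 359/1024, 133/512, 1071/4096]
  S3: [455/4096, 201/512, 1043/4096, 495/2048]
P^4 =
  S0: [8561/65536, 5691/16384, 16337/65536, 8937/32768]
  S1: [4187/32768, 23107/65536, 4091/16384, 17691/65536]
  S2: [2367/16384, 10315/32768, 16179/65536, 19259/65536]
  S3: [9963/65536, 9793/32768, 7921/32768, 20145/65536]
P^5 =
  S0: [150165/1048576, 166885/524288, 128533/524288, 307575/1048576]
  S1: [151221/1048576, 331697/1048576, 32081/131072, 154505/524288]
  S2: [143605/1048576, 174083/524288, 259953/1048576, 74213/262144]
  S3: [17517/131072, 88985/262144, 260535/1048576, 291965/1048576]

(P^5)[S3 -> S1] = 88985/262144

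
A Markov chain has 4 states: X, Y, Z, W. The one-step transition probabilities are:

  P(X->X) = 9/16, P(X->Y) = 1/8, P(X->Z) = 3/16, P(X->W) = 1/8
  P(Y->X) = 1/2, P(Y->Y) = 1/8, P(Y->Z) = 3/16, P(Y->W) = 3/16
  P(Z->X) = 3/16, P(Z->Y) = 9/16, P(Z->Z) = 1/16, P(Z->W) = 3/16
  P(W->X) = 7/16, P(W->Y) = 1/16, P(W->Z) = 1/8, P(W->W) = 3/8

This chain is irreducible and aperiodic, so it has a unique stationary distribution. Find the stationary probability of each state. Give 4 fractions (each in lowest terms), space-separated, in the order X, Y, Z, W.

The stationary distribution satisfies pi = pi * P, i.e.:
  pi_X = 9/16*pi_X + 1/2*pi_Y + 3/16*pi_Z + 7/16*pi_W
  pi_Y = 1/8*pi_X + 1/8*pi_Y + 9/16*pi_Z + 1/16*pi_W
  pi_Z = 3/16*pi_X + 3/16*pi_Y + 1/16*pi_Z + 1/8*pi_W
  pi_W = 1/8*pi_X + 3/16*pi_Y + 3/16*pi_Z + 3/8*pi_W
with normalization: pi_X + pi_Y + pi_Z + pi_W = 1.

Using the first 3 balance equations plus normalization, the linear system A*pi = b is:
  [-7/16, 1/2, 3/16, 7/16] . pi = 0
  [1/8, -7/8, 9/16, 1/16] . pi = 0
  [3/16, 3/16, -15/16, 1/8] . pi = 0
  [1, 1, 1, 1] . pi = 1

Solving yields:
  pi_X = 126/269
  pi_Y = 633/3497
  pi_Z = 545/3497
  pi_W = 681/3497

Verification (pi * P):
  126/269*9/16 + 633/3497*1/2 + 545/3497*3/16 + 681/3497*7/16 = 126/269 = pi_X  (ok)
  126/269*1/8 + 633/3497*1/8 + 545/3497*9/16 + 681/3497*1/16 = 633/3497 = pi_Y  (ok)
  126/269*3/16 + 633/3497*3/16 + 545/3497*1/16 + 681/3497*1/8 = 545/3497 = pi_Z  (ok)
  126/269*1/8 + 633/3497*3/16 + 545/3497*3/16 + 681/3497*3/8 = 681/3497 = pi_W  (ok)

Answer: 126/269 633/3497 545/3497 681/3497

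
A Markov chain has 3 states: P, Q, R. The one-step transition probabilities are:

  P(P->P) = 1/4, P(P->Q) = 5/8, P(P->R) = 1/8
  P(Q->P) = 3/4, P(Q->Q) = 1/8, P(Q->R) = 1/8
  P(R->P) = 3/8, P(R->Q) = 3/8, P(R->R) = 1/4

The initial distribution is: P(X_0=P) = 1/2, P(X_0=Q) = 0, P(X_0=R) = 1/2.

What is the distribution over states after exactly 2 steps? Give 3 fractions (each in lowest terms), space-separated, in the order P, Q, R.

Answer: 67/128 21/64 19/128

Derivation:
Propagating the distribution step by step (d_{t+1} = d_t * P):
d_0 = (P=1/2, Q=0, R=1/2)
  d_1[P] = 1/2*1/4 + 0*3/4 + 1/2*3/8 = 5/16
  d_1[Q] = 1/2*5/8 + 0*1/8 + 1/2*3/8 = 1/2
  d_1[R] = 1/2*1/8 + 0*1/8 + 1/2*1/4 = 3/16
d_1 = (P=5/16, Q=1/2, R=3/16)
  d_2[P] = 5/16*1/4 + 1/2*3/4 + 3/16*3/8 = 67/128
  d_2[Q] = 5/16*5/8 + 1/2*1/8 + 3/16*3/8 = 21/64
  d_2[R] = 5/16*1/8 + 1/2*1/8 + 3/16*1/4 = 19/128
d_2 = (P=67/128, Q=21/64, R=19/128)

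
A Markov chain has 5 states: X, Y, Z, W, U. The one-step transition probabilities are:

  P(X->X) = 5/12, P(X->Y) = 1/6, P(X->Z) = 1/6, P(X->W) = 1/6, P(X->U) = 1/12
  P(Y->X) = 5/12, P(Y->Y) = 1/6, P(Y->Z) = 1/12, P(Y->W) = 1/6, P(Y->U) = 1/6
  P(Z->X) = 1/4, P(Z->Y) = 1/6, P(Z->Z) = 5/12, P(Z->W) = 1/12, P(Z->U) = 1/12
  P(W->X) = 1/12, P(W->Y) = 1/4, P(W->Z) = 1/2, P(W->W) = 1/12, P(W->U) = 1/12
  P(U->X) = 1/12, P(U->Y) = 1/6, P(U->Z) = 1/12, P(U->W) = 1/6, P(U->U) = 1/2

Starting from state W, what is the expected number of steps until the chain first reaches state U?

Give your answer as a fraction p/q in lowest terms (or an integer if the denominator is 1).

Let h_i = expected steps to first reach U from state i.
Boundary: h_U = 0.
First-step equations for the other states:
  h_X = 1 + 5/12*h_X + 1/6*h_Y + 1/6*h_Z + 1/6*h_W + 1/12*h_U
  h_Y = 1 + 5/12*h_X + 1/6*h_Y + 1/12*h_Z + 1/6*h_W + 1/6*h_U
  h_Z = 1 + 1/4*h_X + 1/6*h_Y + 5/12*h_Z + 1/12*h_W + 1/12*h_U
  h_W = 1 + 1/12*h_X + 1/4*h_Y + 1/2*h_Z + 1/12*h_W + 1/12*h_U

Substituting h_U = 0 and rearranging gives the linear system (I - Q) h = 1:
  [7/12, -1/6, -1/6, -1/6] . (h_X, h_Y, h_Z, h_W) = 1
  [-5/12, 5/6, -1/12, -1/6] . (h_X, h_Y, h_Z, h_W) = 1
  [-1/4, -1/6, 7/12, -1/12] . (h_X, h_Y, h_Z, h_W) = 1
  [-1/12, -1/4, -1/2, 11/12] . (h_X, h_Y, h_Z, h_W) = 1

Solving yields:
  h_X = 17412/1709
  h_Y = 15960/1709
  h_Z = 17424/1709
  h_W = 17304/1709

Starting state is W, so the expected hitting time is h_W = 17304/1709.

Answer: 17304/1709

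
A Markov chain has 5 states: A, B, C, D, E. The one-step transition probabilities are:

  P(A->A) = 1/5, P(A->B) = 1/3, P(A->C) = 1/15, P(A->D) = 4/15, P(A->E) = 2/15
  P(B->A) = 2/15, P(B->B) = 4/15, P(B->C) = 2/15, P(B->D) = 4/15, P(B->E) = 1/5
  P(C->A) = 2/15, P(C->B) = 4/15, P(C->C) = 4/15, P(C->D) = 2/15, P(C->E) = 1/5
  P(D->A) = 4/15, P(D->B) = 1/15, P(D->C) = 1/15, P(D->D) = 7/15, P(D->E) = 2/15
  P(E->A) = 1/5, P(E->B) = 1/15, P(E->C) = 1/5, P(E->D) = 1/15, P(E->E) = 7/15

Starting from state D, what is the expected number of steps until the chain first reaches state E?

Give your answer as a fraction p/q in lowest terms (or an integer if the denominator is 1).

Answer: 1475/224

Derivation:
Let h_i = expected steps to first reach E from state i.
Boundary: h_E = 0.
First-step equations for the other states:
  h_A = 1 + 1/5*h_A + 1/3*h_B + 1/15*h_C + 4/15*h_D + 2/15*h_E
  h_B = 1 + 2/15*h_A + 4/15*h_B + 2/15*h_C + 4/15*h_D + 1/5*h_E
  h_C = 1 + 2/15*h_A + 4/15*h_B + 4/15*h_C + 2/15*h_D + 1/5*h_E
  h_D = 1 + 4/15*h_A + 1/15*h_B + 1/15*h_C + 7/15*h_D + 2/15*h_E

Substituting h_E = 0 and rearranging gives the linear system (I - Q) h = 1:
  [4/5, -1/3, -1/15, -4/15] . (h_A, h_B, h_C, h_D) = 1
  [-2/15, 11/15, -2/15, -4/15] . (h_A, h_B, h_C, h_D) = 1
  [-2/15, -4/15, 11/15, -2/15] . (h_A, h_B, h_C, h_D) = 1
  [-4/15, -1/15, -1/15, 8/15] . (h_A, h_B, h_C, h_D) = 1

Solving yields:
  h_A = 2885/448
  h_B = 1345/224
  h_C = 1325/224
  h_D = 1475/224

Starting state is D, so the expected hitting time is h_D = 1475/224.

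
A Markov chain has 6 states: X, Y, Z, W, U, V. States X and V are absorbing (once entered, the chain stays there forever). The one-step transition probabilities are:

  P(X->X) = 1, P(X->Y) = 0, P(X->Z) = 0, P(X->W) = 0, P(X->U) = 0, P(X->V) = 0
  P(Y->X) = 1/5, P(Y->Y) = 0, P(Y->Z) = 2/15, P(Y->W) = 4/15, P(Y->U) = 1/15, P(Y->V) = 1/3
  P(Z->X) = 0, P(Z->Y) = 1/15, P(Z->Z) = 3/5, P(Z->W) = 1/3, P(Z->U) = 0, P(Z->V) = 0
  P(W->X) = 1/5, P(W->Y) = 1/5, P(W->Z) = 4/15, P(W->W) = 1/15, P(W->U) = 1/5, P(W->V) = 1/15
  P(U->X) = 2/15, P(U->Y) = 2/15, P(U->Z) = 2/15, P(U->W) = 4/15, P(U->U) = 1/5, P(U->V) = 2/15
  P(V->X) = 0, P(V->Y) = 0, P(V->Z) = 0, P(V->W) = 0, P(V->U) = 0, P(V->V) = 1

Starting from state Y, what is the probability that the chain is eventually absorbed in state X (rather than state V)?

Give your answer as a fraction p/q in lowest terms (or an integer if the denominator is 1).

Let a_i = P(absorbed in X | start in state i).
Boundary conditions: a_X = 1, a_V = 0.
For each transient state i, a_i = sum_j P(i->j) * a_j:
  a_Y = 1/5*a_X + 0*a_Y + 2/15*a_Z + 4/15*a_W + 1/15*a_U + 1/3*a_V
  a_Z = 0*a_X + 1/15*a_Y + 3/5*a_Z + 1/3*a_W + 0*a_U + 0*a_V
  a_W = 1/5*a_X + 1/5*a_Y + 4/15*a_Z + 1/15*a_W + 1/5*a_U + 1/15*a_V
  a_U = 2/15*a_X + 2/15*a_Y + 2/15*a_Z + 4/15*a_W + 1/5*a_U + 2/15*a_V

Substituting a_X = 1 and a_V = 0, rearrange to (I - Q) a = r where r[i] = P(i -> X):
  [1, -2/15, -4/15, -1/15] . (a_Y, a_Z, a_W, a_U) = 1/5
  [-1/15, 2/5, -1/3, 0] . (a_Y, a_Z, a_W, a_U) = 0
  [-1/5, -4/15, 14/15, -1/5] . (a_Y, a_Z, a_W, a_U) = 1/5
  [-2/15, -2/15, -4/15, 4/5] . (a_Y, a_Z, a_W, a_U) = 2/15

Solving yields:
  a_Y = 457/970
  a_Z = 557/970
  a_W = 577/970
  a_U = 523/970

Starting state is Y, so the absorption probability is a_Y = 457/970.

Answer: 457/970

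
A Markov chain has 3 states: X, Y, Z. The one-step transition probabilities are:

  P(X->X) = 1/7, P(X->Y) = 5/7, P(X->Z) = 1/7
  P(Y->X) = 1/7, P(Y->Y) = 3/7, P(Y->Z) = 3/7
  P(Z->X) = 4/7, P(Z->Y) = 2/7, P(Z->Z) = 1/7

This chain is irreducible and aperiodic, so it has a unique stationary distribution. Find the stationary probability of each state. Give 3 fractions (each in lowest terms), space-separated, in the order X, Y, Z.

The stationary distribution satisfies pi = pi * P, i.e.:
  pi_X = 1/7*pi_X + 1/7*pi_Y + 4/7*pi_Z
  pi_Y = 5/7*pi_X + 3/7*pi_Y + 2/7*pi_Z
  pi_Z = 1/7*pi_X + 3/7*pi_Y + 1/7*pi_Z
with normalization: pi_X + pi_Y + pi_Z = 1.

Using the first 2 balance equations plus normalization, the linear system A*pi = b is:
  [-6/7, 1/7, 4/7] . pi = 0
  [5/7, -4/7, 2/7] . pi = 0
  [1, 1, 1] . pi = 1

Solving yields:
  pi_X = 6/23
  pi_Y = 32/69
  pi_Z = 19/69

Verification (pi * P):
  6/23*1/7 + 32/69*1/7 + 19/69*4/7 = 6/23 = pi_X  (ok)
  6/23*5/7 + 32/69*3/7 + 19/69*2/7 = 32/69 = pi_Y  (ok)
  6/23*1/7 + 32/69*3/7 + 19/69*1/7 = 19/69 = pi_Z  (ok)

Answer: 6/23 32/69 19/69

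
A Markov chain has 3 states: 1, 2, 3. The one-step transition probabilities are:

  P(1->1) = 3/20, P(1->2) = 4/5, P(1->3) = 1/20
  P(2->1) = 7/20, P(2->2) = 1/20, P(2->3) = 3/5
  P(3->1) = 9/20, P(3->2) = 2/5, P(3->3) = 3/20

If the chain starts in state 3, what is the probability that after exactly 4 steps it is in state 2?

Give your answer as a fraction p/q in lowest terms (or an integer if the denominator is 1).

Computing P^4 by repeated multiplication:
P^1 =
  1: [3/20, 4/5, 1/20]
  2: [7/20, 1/20, 3/5]
  3: [9/20, 2/5, 3/20]
P^2 =
  1: [13/40, 9/50, 99/200]
  2: [17/50, 209/400, 11/80]
  3: [11/40, 11/25, 57/200]
P^3 =
  1: [669/2000, 467/1000, 397/2000]
  2: [1183/4000, 113/320, 2809/8000]
  3: [647/2000, 89/250, 641/2000]
P^4 =
  1: [6059/20000, 7407/20000, 3267/10000]
  2: [26077/80000, 63153/160000, 44693/160000]
  3: [6347/20000, 253/625, 5557/20000]

(P^4)[3 -> 2] = 253/625

Answer: 253/625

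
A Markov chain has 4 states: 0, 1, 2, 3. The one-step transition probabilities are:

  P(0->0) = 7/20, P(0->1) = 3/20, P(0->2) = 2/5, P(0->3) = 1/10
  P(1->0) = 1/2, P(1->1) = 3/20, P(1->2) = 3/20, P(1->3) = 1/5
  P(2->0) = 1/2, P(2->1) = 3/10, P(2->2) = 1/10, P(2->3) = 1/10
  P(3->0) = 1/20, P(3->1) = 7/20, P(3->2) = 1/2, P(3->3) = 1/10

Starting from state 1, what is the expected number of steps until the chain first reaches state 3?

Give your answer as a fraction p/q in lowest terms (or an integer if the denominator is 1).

Answer: 690/91

Derivation:
Let h_i = expected steps to first reach 3 from state i.
Boundary: h_3 = 0.
First-step equations for the other states:
  h_0 = 1 + 7/20*h_0 + 3/20*h_1 + 2/5*h_2 + 1/10*h_3
  h_1 = 1 + 1/2*h_0 + 3/20*h_1 + 3/20*h_2 + 1/5*h_3
  h_2 = 1 + 1/2*h_0 + 3/10*h_1 + 1/10*h_2 + 1/10*h_3

Substituting h_3 = 0 and rearranging gives the linear system (I - Q) h = 1:
  [13/20, -3/20, -2/5] . (h_0, h_1, h_2) = 1
  [-1/2, 17/20, -3/20] . (h_0, h_1, h_2) = 1
  [-1/2, -3/10, 9/10] . (h_0, h_1, h_2) = 1

Solving yields:
  h_0 = 5350/637
  h_1 = 690/91
  h_2 = 5290/637

Starting state is 1, so the expected hitting time is h_1 = 690/91.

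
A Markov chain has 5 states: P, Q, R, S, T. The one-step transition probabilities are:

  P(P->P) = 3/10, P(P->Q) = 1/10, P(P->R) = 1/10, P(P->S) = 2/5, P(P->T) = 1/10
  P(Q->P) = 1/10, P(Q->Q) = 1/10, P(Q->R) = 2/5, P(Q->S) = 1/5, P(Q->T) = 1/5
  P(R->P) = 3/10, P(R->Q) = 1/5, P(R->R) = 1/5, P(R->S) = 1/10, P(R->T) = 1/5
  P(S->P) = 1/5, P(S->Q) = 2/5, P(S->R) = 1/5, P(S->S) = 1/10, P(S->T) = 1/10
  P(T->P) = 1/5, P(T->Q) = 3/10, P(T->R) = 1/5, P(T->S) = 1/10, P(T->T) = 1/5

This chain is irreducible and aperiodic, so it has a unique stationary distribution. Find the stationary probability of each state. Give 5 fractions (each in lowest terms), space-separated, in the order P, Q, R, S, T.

Answer: 2430/10883 2287/10883 2391/10883 2046/10883 1729/10883

Derivation:
The stationary distribution satisfies pi = pi * P, i.e.:
  pi_P = 3/10*pi_P + 1/10*pi_Q + 3/10*pi_R + 1/5*pi_S + 1/5*pi_T
  pi_Q = 1/10*pi_P + 1/10*pi_Q + 1/5*pi_R + 2/5*pi_S + 3/10*pi_T
  pi_R = 1/10*pi_P + 2/5*pi_Q + 1/5*pi_R + 1/5*pi_S + 1/5*pi_T
  pi_S = 2/5*pi_P + 1/5*pi_Q + 1/10*pi_R + 1/10*pi_S + 1/10*pi_T
  pi_T = 1/10*pi_P + 1/5*pi_Q + 1/5*pi_R + 1/10*pi_S + 1/5*pi_T
with normalization: pi_P + pi_Q + pi_R + pi_S + pi_T = 1.

Using the first 4 balance equations plus normalization, the linear system A*pi = b is:
  [-7/10, 1/10, 3/10, 1/5, 1/5] . pi = 0
  [1/10, -9/10, 1/5, 2/5, 3/10] . pi = 0
  [1/10, 2/5, -4/5, 1/5, 1/5] . pi = 0
  [2/5, 1/5, 1/10, -9/10, 1/10] . pi = 0
  [1, 1, 1, 1, 1] . pi = 1

Solving yields:
  pi_P = 2430/10883
  pi_Q = 2287/10883
  pi_R = 2391/10883
  pi_S = 2046/10883
  pi_T = 1729/10883

Verification (pi * P):
  2430/10883*3/10 + 2287/10883*1/10 + 2391/10883*3/10 + 2046/10883*1/5 + 1729/10883*1/5 = 2430/10883 = pi_P  (ok)
  2430/10883*1/10 + 2287/10883*1/10 + 2391/10883*1/5 + 2046/10883*2/5 + 1729/10883*3/10 = 2287/10883 = pi_Q  (ok)
  2430/10883*1/10 + 2287/10883*2/5 + 2391/10883*1/5 + 2046/10883*1/5 + 1729/10883*1/5 = 2391/10883 = pi_R  (ok)
  2430/10883*2/5 + 2287/10883*1/5 + 2391/10883*1/10 + 2046/10883*1/10 + 1729/10883*1/10 = 2046/10883 = pi_S  (ok)
  2430/10883*1/10 + 2287/10883*1/5 + 2391/10883*1/5 + 2046/10883*1/10 + 1729/10883*1/5 = 1729/10883 = pi_T  (ok)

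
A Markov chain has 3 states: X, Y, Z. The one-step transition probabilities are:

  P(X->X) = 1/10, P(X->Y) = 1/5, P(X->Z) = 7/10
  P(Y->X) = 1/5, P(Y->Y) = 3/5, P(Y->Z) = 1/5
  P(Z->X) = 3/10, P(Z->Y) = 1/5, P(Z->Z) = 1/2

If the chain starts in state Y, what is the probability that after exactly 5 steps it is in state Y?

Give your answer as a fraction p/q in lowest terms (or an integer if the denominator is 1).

Answer: 1063/3125

Derivation:
Computing P^5 by repeated multiplication:
P^1 =
  X: [1/10, 1/5, 7/10]
  Y: [1/5, 3/5, 1/5]
  Z: [3/10, 1/5, 1/2]
P^2 =
  X: [13/50, 7/25, 23/50]
  Y: [1/5, 11/25, 9/25]
  Z: [11/50, 7/25, 1/2]
P^3 =
  X: [11/50, 39/125, 117/250]
  Y: [27/125, 47/125, 51/125]
  Z: [57/250, 39/125, 23/50]
P^4 =
  X: [281/1250, 203/625, 563/1250]
  Y: [137/625, 219/625, 269/625]
  Z: [279/1250, 203/625, 113/250]
P^5 =
  X: [1391/6250, 1031/3125, 2797/6250]
  Y: [691/3125, 1063/3125, 1371/3125]
  Z: [1393/6250, 1031/3125, 559/1250]

(P^5)[Y -> Y] = 1063/3125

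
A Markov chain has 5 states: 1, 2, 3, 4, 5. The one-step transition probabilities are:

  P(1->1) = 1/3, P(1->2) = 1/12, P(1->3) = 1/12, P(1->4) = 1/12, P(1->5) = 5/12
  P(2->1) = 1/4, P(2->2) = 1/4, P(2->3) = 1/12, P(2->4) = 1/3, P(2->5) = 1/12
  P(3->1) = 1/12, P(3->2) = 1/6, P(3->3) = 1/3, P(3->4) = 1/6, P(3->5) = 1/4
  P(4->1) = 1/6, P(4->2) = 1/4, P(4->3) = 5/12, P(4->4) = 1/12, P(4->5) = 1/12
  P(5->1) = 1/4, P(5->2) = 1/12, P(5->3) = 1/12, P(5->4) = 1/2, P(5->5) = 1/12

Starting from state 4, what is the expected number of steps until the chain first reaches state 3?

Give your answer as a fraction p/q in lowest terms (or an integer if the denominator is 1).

Let h_i = expected steps to first reach 3 from state i.
Boundary: h_3 = 0.
First-step equations for the other states:
  h_1 = 1 + 1/3*h_1 + 1/12*h_2 + 1/12*h_3 + 1/12*h_4 + 5/12*h_5
  h_2 = 1 + 1/4*h_1 + 1/4*h_2 + 1/12*h_3 + 1/3*h_4 + 1/12*h_5
  h_4 = 1 + 1/6*h_1 + 1/4*h_2 + 5/12*h_3 + 1/12*h_4 + 1/12*h_5
  h_5 = 1 + 1/4*h_1 + 1/12*h_2 + 1/12*h_3 + 1/2*h_4 + 1/12*h_5

Substituting h_3 = 0 and rearranging gives the linear system (I - Q) h = 1:
  [2/3, -1/12, -1/12, -5/12] . (h_1, h_2, h_4, h_5) = 1
  [-1/4, 3/4, -1/3, -1/12] . (h_1, h_2, h_4, h_5) = 1
  [-1/6, -1/4, 11/12, -1/12] . (h_1, h_2, h_4, h_5) = 1
  [-1/4, -1/12, -1/2, 11/12] . (h_1, h_2, h_4, h_5) = 1

Solving yields:
  h_1 = 344/53
  h_2 = 976/159
  h_4 = 712/159
  h_5 = 932/159

Starting state is 4, so the expected hitting time is h_4 = 712/159.

Answer: 712/159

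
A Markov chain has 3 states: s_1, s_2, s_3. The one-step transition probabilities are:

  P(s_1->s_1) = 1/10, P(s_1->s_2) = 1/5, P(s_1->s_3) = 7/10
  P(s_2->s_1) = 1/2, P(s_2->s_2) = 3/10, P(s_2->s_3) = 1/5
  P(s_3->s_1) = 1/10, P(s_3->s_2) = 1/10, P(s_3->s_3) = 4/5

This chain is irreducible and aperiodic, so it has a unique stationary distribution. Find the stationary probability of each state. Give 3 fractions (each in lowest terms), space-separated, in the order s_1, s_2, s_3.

The stationary distribution satisfies pi = pi * P, i.e.:
  pi_s_1 = 1/10*pi_s_1 + 1/2*pi_s_2 + 1/10*pi_s_3
  pi_s_2 = 1/5*pi_s_1 + 3/10*pi_s_2 + 1/10*pi_s_3
  pi_s_3 = 7/10*pi_s_1 + 1/5*pi_s_2 + 4/5*pi_s_3
with normalization: pi_s_1 + pi_s_2 + pi_s_3 = 1.

Using the first 2 balance equations plus normalization, the linear system A*pi = b is:
  [-9/10, 1/2, 1/10] . pi = 0
  [1/5, -7/10, 1/10] . pi = 0
  [1, 1, 1] . pi = 1

Solving yields:
  pi_s_1 = 3/19
  pi_s_2 = 11/76
  pi_s_3 = 53/76

Verification (pi * P):
  3/19*1/10 + 11/76*1/2 + 53/76*1/10 = 3/19 = pi_s_1  (ok)
  3/19*1/5 + 11/76*3/10 + 53/76*1/10 = 11/76 = pi_s_2  (ok)
  3/19*7/10 + 11/76*1/5 + 53/76*4/5 = 53/76 = pi_s_3  (ok)

Answer: 3/19 11/76 53/76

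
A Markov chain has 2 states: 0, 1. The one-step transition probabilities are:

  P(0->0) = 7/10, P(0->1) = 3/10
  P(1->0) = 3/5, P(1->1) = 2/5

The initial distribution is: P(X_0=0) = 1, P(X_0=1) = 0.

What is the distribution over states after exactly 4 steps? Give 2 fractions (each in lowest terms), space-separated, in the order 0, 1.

Propagating the distribution step by step (d_{t+1} = d_t * P):
d_0 = (0=1, 1=0)
  d_1[0] = 1*7/10 + 0*3/5 = 7/10
  d_1[1] = 1*3/10 + 0*2/5 = 3/10
d_1 = (0=7/10, 1=3/10)
  d_2[0] = 7/10*7/10 + 3/10*3/5 = 67/100
  d_2[1] = 7/10*3/10 + 3/10*2/5 = 33/100
d_2 = (0=67/100, 1=33/100)
  d_3[0] = 67/100*7/10 + 33/100*3/5 = 667/1000
  d_3[1] = 67/100*3/10 + 33/100*2/5 = 333/1000
d_3 = (0=667/1000, 1=333/1000)
  d_4[0] = 667/1000*7/10 + 333/1000*3/5 = 6667/10000
  d_4[1] = 667/1000*3/10 + 333/1000*2/5 = 3333/10000
d_4 = (0=6667/10000, 1=3333/10000)

Answer: 6667/10000 3333/10000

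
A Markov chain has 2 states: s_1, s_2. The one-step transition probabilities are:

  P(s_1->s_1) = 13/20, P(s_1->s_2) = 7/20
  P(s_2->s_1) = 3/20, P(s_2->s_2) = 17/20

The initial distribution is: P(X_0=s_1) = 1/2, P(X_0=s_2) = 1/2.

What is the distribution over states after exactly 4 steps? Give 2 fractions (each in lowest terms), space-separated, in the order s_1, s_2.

Answer: 5/16 11/16

Derivation:
Propagating the distribution step by step (d_{t+1} = d_t * P):
d_0 = (s_1=1/2, s_2=1/2)
  d_1[s_1] = 1/2*13/20 + 1/2*3/20 = 2/5
  d_1[s_2] = 1/2*7/20 + 1/2*17/20 = 3/5
d_1 = (s_1=2/5, s_2=3/5)
  d_2[s_1] = 2/5*13/20 + 3/5*3/20 = 7/20
  d_2[s_2] = 2/5*7/20 + 3/5*17/20 = 13/20
d_2 = (s_1=7/20, s_2=13/20)
  d_3[s_1] = 7/20*13/20 + 13/20*3/20 = 13/40
  d_3[s_2] = 7/20*7/20 + 13/20*17/20 = 27/40
d_3 = (s_1=13/40, s_2=27/40)
  d_4[s_1] = 13/40*13/20 + 27/40*3/20 = 5/16
  d_4[s_2] = 13/40*7/20 + 27/40*17/20 = 11/16
d_4 = (s_1=5/16, s_2=11/16)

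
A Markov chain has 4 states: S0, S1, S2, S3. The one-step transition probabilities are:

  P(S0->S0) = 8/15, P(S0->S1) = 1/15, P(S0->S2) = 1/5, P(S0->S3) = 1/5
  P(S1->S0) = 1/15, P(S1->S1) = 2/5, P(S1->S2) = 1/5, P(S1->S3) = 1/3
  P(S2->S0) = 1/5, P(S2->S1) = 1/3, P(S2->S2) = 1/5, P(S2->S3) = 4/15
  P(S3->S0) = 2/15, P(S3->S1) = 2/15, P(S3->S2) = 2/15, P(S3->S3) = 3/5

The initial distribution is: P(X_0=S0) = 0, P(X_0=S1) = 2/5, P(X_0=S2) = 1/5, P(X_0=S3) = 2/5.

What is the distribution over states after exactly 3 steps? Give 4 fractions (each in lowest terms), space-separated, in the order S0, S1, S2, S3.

Propagating the distribution step by step (d_{t+1} = d_t * P):
d_0 = (S0=0, S1=2/5, S2=1/5, S3=2/5)
  d_1[S0] = 0*8/15 + 2/5*1/15 + 1/5*1/5 + 2/5*2/15 = 3/25
  d_1[S1] = 0*1/15 + 2/5*2/5 + 1/5*1/3 + 2/5*2/15 = 7/25
  d_1[S2] = 0*1/5 + 2/5*1/5 + 1/5*1/5 + 2/5*2/15 = 13/75
  d_1[S3] = 0*1/5 + 2/5*1/3 + 1/5*4/15 + 2/5*3/5 = 32/75
d_1 = (S0=3/25, S1=7/25, S2=13/75, S3=32/75)
  d_2[S0] = 3/25*8/15 + 7/25*1/15 + 13/75*1/5 + 32/75*2/15 = 196/1125
  d_2[S1] = 3/25*1/15 + 7/25*2/5 + 13/75*1/3 + 32/75*2/15 = 88/375
  d_2[S2] = 3/25*1/5 + 7/25*1/5 + 13/75*1/5 + 32/75*2/15 = 193/1125
  d_2[S3] = 3/25*1/5 + 7/25*1/3 + 13/75*4/15 + 32/75*3/5 = 472/1125
d_2 = (S0=196/1125, S1=88/375, S2=193/1125, S3=472/1125)
  d_3[S0] = 196/1125*8/15 + 88/375*1/15 + 193/1125*1/5 + 472/1125*2/15 = 671/3375
  d_3[S1] = 196/1125*1/15 + 88/375*2/5 + 193/1125*1/3 + 472/1125*2/15 = 3689/16875
  d_3[S2] = 196/1125*1/5 + 88/375*1/5 + 193/1125*1/5 + 472/1125*2/15 = 2903/16875
  d_3[S3] = 196/1125*1/5 + 88/375*1/3 + 193/1125*4/15 + 472/1125*3/5 = 6928/16875
d_3 = (S0=671/3375, S1=3689/16875, S2=2903/16875, S3=6928/16875)

Answer: 671/3375 3689/16875 2903/16875 6928/16875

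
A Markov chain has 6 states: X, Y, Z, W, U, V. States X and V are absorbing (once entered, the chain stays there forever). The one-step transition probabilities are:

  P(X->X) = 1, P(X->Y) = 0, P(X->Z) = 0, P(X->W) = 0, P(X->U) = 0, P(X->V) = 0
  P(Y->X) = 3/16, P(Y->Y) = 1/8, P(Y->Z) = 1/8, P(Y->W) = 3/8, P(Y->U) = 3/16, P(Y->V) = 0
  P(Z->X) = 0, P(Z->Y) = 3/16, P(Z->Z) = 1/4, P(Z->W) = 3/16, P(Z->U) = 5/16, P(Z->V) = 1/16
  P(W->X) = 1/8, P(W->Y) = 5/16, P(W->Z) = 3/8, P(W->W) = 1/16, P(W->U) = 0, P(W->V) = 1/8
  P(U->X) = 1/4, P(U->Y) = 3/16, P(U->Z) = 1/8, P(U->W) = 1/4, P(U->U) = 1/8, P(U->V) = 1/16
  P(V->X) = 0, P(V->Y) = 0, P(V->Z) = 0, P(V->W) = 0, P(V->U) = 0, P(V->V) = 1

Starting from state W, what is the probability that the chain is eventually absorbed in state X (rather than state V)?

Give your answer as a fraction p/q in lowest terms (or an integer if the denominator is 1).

Answer: 2539/4024

Derivation:
Let a_i = P(absorbed in X | start in state i).
Boundary conditions: a_X = 1, a_V = 0.
For each transient state i, a_i = sum_j P(i->j) * a_j:
  a_Y = 3/16*a_X + 1/8*a_Y + 1/8*a_Z + 3/8*a_W + 3/16*a_U + 0*a_V
  a_Z = 0*a_X + 3/16*a_Y + 1/4*a_Z + 3/16*a_W + 5/16*a_U + 1/16*a_V
  a_W = 1/8*a_X + 5/16*a_Y + 3/8*a_Z + 1/16*a_W + 0*a_U + 1/8*a_V
  a_U = 1/4*a_X + 3/16*a_Y + 1/8*a_Z + 1/4*a_W + 1/8*a_U + 1/16*a_V

Substituting a_X = 1 and a_V = 0, rearrange to (I - Q) a = r where r[i] = P(i -> X):
  [7/8, -1/8, -3/8, -3/16] . (a_Y, a_Z, a_W, a_U) = 3/16
  [-3/16, 3/4, -3/16, -5/16] . (a_Y, a_Z, a_W, a_U) = 0
  [-5/16, -3/8, 15/16, 0] . (a_Y, a_Z, a_W, a_U) = 1/8
  [-3/16, -1/8, -1/4, 7/8] . (a_Y, a_Z, a_W, a_U) = 1/4

Solving yields:
  a_Y = 5863/8048
  a_Z = 10253/16096
  a_W = 2539/4024
  a_U = 5739/8048

Starting state is W, so the absorption probability is a_W = 2539/4024.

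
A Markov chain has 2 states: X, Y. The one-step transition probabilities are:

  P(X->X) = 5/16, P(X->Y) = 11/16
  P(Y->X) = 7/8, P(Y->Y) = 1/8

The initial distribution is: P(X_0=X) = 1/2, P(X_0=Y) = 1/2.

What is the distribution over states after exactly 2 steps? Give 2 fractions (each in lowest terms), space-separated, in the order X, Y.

Propagating the distribution step by step (d_{t+1} = d_t * P):
d_0 = (X=1/2, Y=1/2)
  d_1[X] = 1/2*5/16 + 1/2*7/8 = 19/32
  d_1[Y] = 1/2*11/16 + 1/2*1/8 = 13/32
d_1 = (X=19/32, Y=13/32)
  d_2[X] = 19/32*5/16 + 13/32*7/8 = 277/512
  d_2[Y] = 19/32*11/16 + 13/32*1/8 = 235/512
d_2 = (X=277/512, Y=235/512)

Answer: 277/512 235/512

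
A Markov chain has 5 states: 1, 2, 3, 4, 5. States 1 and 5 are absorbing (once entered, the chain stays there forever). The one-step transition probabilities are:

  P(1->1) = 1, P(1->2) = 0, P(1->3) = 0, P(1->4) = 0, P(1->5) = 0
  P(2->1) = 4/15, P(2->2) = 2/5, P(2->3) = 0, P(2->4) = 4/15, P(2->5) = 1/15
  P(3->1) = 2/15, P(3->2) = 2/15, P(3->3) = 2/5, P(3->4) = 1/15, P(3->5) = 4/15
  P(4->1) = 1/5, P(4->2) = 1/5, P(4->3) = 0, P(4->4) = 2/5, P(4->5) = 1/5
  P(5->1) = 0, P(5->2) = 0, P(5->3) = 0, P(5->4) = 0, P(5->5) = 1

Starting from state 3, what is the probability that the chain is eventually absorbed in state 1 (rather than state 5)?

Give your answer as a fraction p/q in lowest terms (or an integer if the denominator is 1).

Answer: 91/207

Derivation:
Let a_i = P(absorbed in 1 | start in state i).
Boundary conditions: a_1 = 1, a_5 = 0.
For each transient state i, a_i = sum_j P(i->j) * a_j:
  a_2 = 4/15*a_1 + 2/5*a_2 + 0*a_3 + 4/15*a_4 + 1/15*a_5
  a_3 = 2/15*a_1 + 2/15*a_2 + 2/5*a_3 + 1/15*a_4 + 4/15*a_5
  a_4 = 1/5*a_1 + 1/5*a_2 + 0*a_3 + 2/5*a_4 + 1/5*a_5

Substituting a_1 = 1 and a_5 = 0, rearrange to (I - Q) a = r where r[i] = P(i -> 1):
  [3/5, 0, -4/15] . (a_2, a_3, a_4) = 4/15
  [-2/15, 3/5, -1/15] . (a_2, a_3, a_4) = 2/15
  [-1/5, 0, 3/5] . (a_2, a_3, a_4) = 1/5

Solving yields:
  a_2 = 16/23
  a_3 = 91/207
  a_4 = 13/23

Starting state is 3, so the absorption probability is a_3 = 91/207.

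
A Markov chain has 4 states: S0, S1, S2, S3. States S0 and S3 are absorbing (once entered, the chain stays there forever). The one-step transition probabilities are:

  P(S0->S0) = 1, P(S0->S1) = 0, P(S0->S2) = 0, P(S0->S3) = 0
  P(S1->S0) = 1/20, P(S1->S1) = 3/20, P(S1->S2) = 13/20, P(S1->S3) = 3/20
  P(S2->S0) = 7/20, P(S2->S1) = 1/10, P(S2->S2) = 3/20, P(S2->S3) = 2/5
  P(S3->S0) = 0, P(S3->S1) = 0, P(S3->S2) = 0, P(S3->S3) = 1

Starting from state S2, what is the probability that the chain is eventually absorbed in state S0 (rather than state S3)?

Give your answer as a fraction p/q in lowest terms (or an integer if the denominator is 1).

Answer: 121/263

Derivation:
Let a_i = P(absorbed in S0 | start in state i).
Boundary conditions: a_S0 = 1, a_S3 = 0.
For each transient state i, a_i = sum_j P(i->j) * a_j:
  a_S1 = 1/20*a_S0 + 3/20*a_S1 + 13/20*a_S2 + 3/20*a_S3
  a_S2 = 7/20*a_S0 + 1/10*a_S1 + 3/20*a_S2 + 2/5*a_S3

Substituting a_S0 = 1 and a_S3 = 0, rearrange to (I - Q) a = r where r[i] = P(i -> S0):
  [17/20, -13/20] . (a_S1, a_S2) = 1/20
  [-1/10, 17/20] . (a_S1, a_S2) = 7/20

Solving yields:
  a_S1 = 108/263
  a_S2 = 121/263

Starting state is S2, so the absorption probability is a_S2 = 121/263.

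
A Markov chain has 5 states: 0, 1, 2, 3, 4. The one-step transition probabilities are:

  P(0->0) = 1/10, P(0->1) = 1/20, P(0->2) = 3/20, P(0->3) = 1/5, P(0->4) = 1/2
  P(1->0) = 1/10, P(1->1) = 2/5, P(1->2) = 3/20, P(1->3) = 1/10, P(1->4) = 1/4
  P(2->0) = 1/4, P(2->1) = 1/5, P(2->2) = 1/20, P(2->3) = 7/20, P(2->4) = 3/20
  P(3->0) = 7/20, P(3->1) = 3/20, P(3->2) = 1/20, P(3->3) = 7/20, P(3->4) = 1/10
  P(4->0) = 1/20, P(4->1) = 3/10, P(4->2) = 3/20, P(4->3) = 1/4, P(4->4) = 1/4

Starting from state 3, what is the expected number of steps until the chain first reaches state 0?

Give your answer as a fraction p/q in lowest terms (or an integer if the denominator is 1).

Answer: 6920/1603

Derivation:
Let h_i = expected steps to first reach 0 from state i.
Boundary: h_0 = 0.
First-step equations for the other states:
  h_1 = 1 + 1/10*h_0 + 2/5*h_1 + 3/20*h_2 + 1/10*h_3 + 1/4*h_4
  h_2 = 1 + 1/4*h_0 + 1/5*h_1 + 1/20*h_2 + 7/20*h_3 + 3/20*h_4
  h_3 = 1 + 7/20*h_0 + 3/20*h_1 + 1/20*h_2 + 7/20*h_3 + 1/10*h_4
  h_4 = 1 + 1/20*h_0 + 3/10*h_1 + 3/20*h_2 + 1/4*h_3 + 1/4*h_4

Substituting h_0 = 0 and rearranging gives the linear system (I - Q) h = 1:
  [3/5, -3/20, -1/10, -1/4] . (h_1, h_2, h_3, h_4) = 1
  [-1/5, 19/20, -7/20, -3/20] . (h_1, h_2, h_3, h_4) = 1
  [-3/20, -1/20, 13/20, -1/10] . (h_1, h_2, h_3, h_4) = 1
  [-3/10, -3/20, -1/4, 3/4] . (h_1, h_2, h_3, h_4) = 1

Solving yields:
  h_1 = 9980/1603
  h_2 = 7920/1603
  h_3 = 6920/1603
  h_4 = 10020/1603

Starting state is 3, so the expected hitting time is h_3 = 6920/1603.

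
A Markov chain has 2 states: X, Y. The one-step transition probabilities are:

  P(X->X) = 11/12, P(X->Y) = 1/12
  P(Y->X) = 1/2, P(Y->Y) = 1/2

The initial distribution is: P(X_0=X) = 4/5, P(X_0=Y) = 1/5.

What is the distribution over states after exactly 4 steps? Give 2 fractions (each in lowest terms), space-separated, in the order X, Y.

Propagating the distribution step by step (d_{t+1} = d_t * P):
d_0 = (X=4/5, Y=1/5)
  d_1[X] = 4/5*11/12 + 1/5*1/2 = 5/6
  d_1[Y] = 4/5*1/12 + 1/5*1/2 = 1/6
d_1 = (X=5/6, Y=1/6)
  d_2[X] = 5/6*11/12 + 1/6*1/2 = 61/72
  d_2[Y] = 5/6*1/12 + 1/6*1/2 = 11/72
d_2 = (X=61/72, Y=11/72)
  d_3[X] = 61/72*11/12 + 11/72*1/2 = 737/864
  d_3[Y] = 61/72*1/12 + 11/72*1/2 = 127/864
d_3 = (X=737/864, Y=127/864)
  d_4[X] = 737/864*11/12 + 127/864*1/2 = 8869/10368
  d_4[Y] = 737/864*1/12 + 127/864*1/2 = 1499/10368
d_4 = (X=8869/10368, Y=1499/10368)

Answer: 8869/10368 1499/10368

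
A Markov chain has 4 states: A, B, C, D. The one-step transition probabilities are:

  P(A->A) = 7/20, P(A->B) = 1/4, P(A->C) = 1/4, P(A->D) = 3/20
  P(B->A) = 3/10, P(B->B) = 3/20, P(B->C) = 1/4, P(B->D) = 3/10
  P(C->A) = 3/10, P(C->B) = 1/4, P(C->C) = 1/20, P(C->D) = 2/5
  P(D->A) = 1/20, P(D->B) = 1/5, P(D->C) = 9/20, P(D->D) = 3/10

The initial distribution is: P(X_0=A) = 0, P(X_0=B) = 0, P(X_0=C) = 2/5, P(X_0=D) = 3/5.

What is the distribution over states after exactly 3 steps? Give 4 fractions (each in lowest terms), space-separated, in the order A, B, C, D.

Answer: 469/2000 8543/40000 2593/10000 2341/8000

Derivation:
Propagating the distribution step by step (d_{t+1} = d_t * P):
d_0 = (A=0, B=0, C=2/5, D=3/5)
  d_1[A] = 0*7/20 + 0*3/10 + 2/5*3/10 + 3/5*1/20 = 3/20
  d_1[B] = 0*1/4 + 0*3/20 + 2/5*1/4 + 3/5*1/5 = 11/50
  d_1[C] = 0*1/4 + 0*1/4 + 2/5*1/20 + 3/5*9/20 = 29/100
  d_1[D] = 0*3/20 + 0*3/10 + 2/5*2/5 + 3/5*3/10 = 17/50
d_1 = (A=3/20, B=11/50, C=29/100, D=17/50)
  d_2[A] = 3/20*7/20 + 11/50*3/10 + 29/100*3/10 + 17/50*1/20 = 89/400
  d_2[B] = 3/20*1/4 + 11/50*3/20 + 29/100*1/4 + 17/50*1/5 = 211/1000
  d_2[C] = 3/20*1/4 + 11/50*1/4 + 29/100*1/20 + 17/50*9/20 = 13/50
  d_2[D] = 3/20*3/20 + 11/50*3/10 + 29/100*2/5 + 17/50*3/10 = 613/2000
d_2 = (A=89/400, B=211/1000, C=13/50, D=613/2000)
  d_3[A] = 89/400*7/20 + 211/1000*3/10 + 13/50*3/10 + 613/2000*1/20 = 469/2000
  d_3[B] = 89/400*1/4 + 211/1000*3/20 + 13/50*1/4 + 613/2000*1/5 = 8543/40000
  d_3[C] = 89/400*1/4 + 211/1000*1/4 + 13/50*1/20 + 613/2000*9/20 = 2593/10000
  d_3[D] = 89/400*3/20 + 211/1000*3/10 + 13/50*2/5 + 613/2000*3/10 = 2341/8000
d_3 = (A=469/2000, B=8543/40000, C=2593/10000, D=2341/8000)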